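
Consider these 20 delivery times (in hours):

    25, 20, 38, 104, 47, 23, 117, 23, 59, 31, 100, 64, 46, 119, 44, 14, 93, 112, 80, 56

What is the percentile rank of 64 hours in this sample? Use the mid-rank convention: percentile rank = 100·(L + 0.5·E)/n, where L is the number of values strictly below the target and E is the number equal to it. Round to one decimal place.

62.5

Sorted: 14, 20, 23, 23, 25, 31, 38, 44, 46, 47, 56, 59, 64, 80, 93, 100, 104, 112, 117, 119.
Count below 64: L = 12; count equal: E = 1; n = 20.
Percentile rank = 100·(12 + 0.5·1)/20 = 100·12.5/20 = 62.5.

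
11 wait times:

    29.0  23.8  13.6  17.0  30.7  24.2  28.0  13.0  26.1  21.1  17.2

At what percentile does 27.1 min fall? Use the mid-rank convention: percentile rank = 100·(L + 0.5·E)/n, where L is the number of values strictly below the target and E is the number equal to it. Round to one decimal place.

72.7

Sorted: 13.0, 13.6, 17.0, 17.2, 21.1, 23.8, 24.2, 26.1, 28.0, 29.0, 30.7.
Count below 27.1: L = 8; count equal: E = 0; n = 11.
Percentile rank = 100·(8 + 0.5·0)/11 = 100·8/11 = 72.73.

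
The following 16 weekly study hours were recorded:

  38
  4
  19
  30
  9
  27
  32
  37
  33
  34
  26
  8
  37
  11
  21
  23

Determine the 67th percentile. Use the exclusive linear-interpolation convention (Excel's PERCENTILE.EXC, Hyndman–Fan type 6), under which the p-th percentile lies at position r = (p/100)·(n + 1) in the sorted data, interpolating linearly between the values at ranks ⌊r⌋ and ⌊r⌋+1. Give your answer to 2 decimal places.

32.39

Sorted: 4, 8, 9, 11, 19, 21, 23, 26, 27, 30, 32, 33, 34, 37, 37, 38.
n = 16.
r = (67/100)·(16 + 1) = 11.39.
Rank 11 is 32 and rank 12 is 33.
Interpolate: 32 + 0.39·(33 − 32) = 32 + 0.39·1 = 32.39.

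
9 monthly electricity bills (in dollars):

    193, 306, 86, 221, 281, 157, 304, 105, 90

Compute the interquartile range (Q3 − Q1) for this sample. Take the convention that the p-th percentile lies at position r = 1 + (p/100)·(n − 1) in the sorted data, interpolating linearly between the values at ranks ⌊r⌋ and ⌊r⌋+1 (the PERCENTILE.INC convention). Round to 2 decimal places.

176.00

Sorted: 86, 90, 105, 157, 193, 221, 281, 304, 306.
n = 9.
P25: r = 3 (integer) → 105.
P75: r = 7 (integer) → 281.
Difference: 281 − 105 = 176.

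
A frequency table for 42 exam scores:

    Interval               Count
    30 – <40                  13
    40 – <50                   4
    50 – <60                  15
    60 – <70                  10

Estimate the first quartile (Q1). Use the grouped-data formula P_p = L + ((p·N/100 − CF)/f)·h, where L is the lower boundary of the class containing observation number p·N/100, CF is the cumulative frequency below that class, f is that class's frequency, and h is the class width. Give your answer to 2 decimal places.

N = 42; target position k = 25/100 · 42 = 10.5.
Cumulative frequencies: 13, 17, 32, 42.
Observation 10.5 falls in the class 30 – <40.
L = 30, CF = 0, f = 13, h = 10.
P25 = 30 + ((10.5 − 0)/13)·10 = 30 + 8.07692 = 38.0769.

38.08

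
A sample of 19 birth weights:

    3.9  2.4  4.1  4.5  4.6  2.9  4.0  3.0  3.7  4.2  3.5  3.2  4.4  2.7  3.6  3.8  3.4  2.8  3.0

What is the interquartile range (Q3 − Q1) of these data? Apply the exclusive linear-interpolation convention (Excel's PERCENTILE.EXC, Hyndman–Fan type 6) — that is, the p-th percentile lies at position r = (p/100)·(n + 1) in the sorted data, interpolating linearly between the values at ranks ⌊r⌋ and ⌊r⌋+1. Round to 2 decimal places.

Sorted: 2.4, 2.7, 2.8, 2.9, 3.0, 3.0, 3.2, 3.4, 3.5, 3.6, 3.7, 3.8, 3.9, 4.0, 4.1, 4.2, 4.4, 4.5, 4.6.
n = 19.
P25: r = 5 (integer) → 3.
P75: r = 15 (integer) → 4.1.
Difference: 4.1 − 3 = 1.1.

1.10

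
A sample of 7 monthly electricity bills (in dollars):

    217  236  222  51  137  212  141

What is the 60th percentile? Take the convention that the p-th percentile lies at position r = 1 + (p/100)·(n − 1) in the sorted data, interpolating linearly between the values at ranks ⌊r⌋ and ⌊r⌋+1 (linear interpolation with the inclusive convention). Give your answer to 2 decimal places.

215.00

Sorted: 51, 137, 141, 212, 217, 222, 236.
n = 7.
r = 1 + (60/100)·(7 − 1) = 1 + 3.6 = 4.6.
Rank 4 is 212 and rank 5 is 217.
Interpolate: 212 + 0.6·(217 − 212) = 212 + 0.6·5 = 215.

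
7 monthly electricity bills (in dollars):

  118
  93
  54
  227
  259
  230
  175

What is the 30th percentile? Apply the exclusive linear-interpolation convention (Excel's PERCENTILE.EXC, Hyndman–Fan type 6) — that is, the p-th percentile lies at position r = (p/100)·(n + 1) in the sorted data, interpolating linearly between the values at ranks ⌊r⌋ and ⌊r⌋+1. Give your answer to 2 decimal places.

103.00

Sorted: 54, 93, 118, 175, 227, 230, 259.
n = 7.
r = (30/100)·(7 + 1) = 2.4.
Rank 2 is 93 and rank 3 is 118.
Interpolate: 93 + 0.4·(118 − 93) = 93 + 0.4·25 = 103.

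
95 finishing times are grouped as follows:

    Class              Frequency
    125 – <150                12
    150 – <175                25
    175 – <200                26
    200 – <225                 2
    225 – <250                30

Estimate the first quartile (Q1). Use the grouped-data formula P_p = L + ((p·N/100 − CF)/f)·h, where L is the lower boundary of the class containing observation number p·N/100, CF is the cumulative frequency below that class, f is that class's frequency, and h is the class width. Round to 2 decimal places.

161.75

N = 95; target position k = 25/100 · 95 = 23.75.
Cumulative frequencies: 12, 37, 63, 65, 95.
Observation 23.75 falls in the class 150 – <175.
L = 150, CF = 12, f = 25, h = 25.
P25 = 150 + ((23.75 − 12)/25)·25 = 150 + 11.75 = 161.75.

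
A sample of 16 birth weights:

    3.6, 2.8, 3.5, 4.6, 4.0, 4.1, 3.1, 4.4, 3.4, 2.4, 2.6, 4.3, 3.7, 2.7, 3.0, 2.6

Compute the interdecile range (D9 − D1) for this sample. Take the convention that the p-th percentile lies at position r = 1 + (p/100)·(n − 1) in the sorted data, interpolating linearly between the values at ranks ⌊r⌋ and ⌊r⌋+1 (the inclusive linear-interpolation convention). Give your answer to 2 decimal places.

1.75

Sorted: 2.4, 2.6, 2.6, 2.7, 2.8, 3.0, 3.1, 3.4, 3.5, 3.6, 3.7, 4.0, 4.1, 4.3, 4.4, 4.6.
n = 16.
P10: r = 2.5; ranks 2–3 are 2.6, 2.6; interpolating gives 2.6.
P90: r = 14.5; ranks 14–15 are 4.3, 4.4; interpolating gives 4.35.
Difference: 4.35 − 2.6 = 1.75.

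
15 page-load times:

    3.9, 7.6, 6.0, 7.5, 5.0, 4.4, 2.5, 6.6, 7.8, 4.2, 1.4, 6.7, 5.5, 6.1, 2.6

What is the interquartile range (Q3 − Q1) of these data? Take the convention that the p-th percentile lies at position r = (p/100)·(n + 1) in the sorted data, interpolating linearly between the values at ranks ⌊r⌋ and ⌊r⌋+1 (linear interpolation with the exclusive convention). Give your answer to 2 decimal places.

Sorted: 1.4, 2.5, 2.6, 3.9, 4.2, 4.4, 5.0, 5.5, 6.0, 6.1, 6.6, 6.7, 7.5, 7.6, 7.8.
n = 15.
P25: r = 4 (integer) → 3.9.
P75: r = 12 (integer) → 6.7.
Difference: 6.7 − 3.9 = 2.8.

2.80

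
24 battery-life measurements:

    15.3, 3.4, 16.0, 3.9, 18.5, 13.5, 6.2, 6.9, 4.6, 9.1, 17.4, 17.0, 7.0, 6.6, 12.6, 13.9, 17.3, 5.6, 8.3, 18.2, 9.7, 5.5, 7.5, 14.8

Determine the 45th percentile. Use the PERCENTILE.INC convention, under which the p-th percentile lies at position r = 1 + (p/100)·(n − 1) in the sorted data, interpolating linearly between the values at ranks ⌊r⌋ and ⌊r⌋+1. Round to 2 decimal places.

Sorted: 3.4, 3.9, 4.6, 5.5, 5.6, 6.2, 6.6, 6.9, 7.0, 7.5, 8.3, 9.1, 9.7, 12.6, 13.5, 13.9, 14.8, 15.3, 16.0, 17.0, 17.3, 17.4, 18.2, 18.5.
n = 24.
r = 1 + (45/100)·(24 − 1) = 1 + 10.35 = 11.35.
Rank 11 is 8.3 and rank 12 is 9.1.
Interpolate: 8.3 + 0.35·(9.1 − 8.3) = 8.3 + 0.35·0.8 = 8.58.

8.58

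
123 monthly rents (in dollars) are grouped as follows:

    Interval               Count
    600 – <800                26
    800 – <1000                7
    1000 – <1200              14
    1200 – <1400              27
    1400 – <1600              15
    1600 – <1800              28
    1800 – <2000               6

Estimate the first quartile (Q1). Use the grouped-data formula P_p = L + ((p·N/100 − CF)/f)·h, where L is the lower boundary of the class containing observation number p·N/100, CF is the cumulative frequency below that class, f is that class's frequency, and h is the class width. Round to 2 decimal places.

N = 123; target position k = 25/100 · 123 = 30.75.
Cumulative frequencies: 26, 33, 47, 74, 89, 117, 123.
Observation 30.75 falls in the class 800 – <1000.
L = 800, CF = 26, f = 7, h = 200.
P25 = 800 + ((30.75 − 26)/7)·200 = 800 + 135.714 = 935.714.

935.71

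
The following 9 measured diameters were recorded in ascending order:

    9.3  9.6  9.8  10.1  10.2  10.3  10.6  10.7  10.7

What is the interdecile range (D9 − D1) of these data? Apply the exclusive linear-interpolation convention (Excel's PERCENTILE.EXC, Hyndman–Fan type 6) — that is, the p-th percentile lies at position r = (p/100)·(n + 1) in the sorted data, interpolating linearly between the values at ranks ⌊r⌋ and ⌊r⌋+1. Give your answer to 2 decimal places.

n = 9.
P10: r = 1 (integer) → 9.3.
P90: r = 9 (integer) → 10.7.
Difference: 10.7 − 9.3 = 1.4.

1.40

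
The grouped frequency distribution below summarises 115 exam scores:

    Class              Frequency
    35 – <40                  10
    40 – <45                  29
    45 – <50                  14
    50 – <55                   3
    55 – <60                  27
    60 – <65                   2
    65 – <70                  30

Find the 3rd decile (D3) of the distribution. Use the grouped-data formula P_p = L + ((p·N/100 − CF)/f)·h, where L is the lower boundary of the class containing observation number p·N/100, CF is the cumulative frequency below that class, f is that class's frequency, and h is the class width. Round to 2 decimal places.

N = 115; target position k = 30/100 · 115 = 34.5.
Cumulative frequencies: 10, 39, 53, 56, 83, 85, 115.
Observation 34.5 falls in the class 40 – <45.
L = 40, CF = 10, f = 29, h = 5.
P30 = 40 + ((34.5 − 10)/29)·5 = 40 + 4.22414 = 44.2241.

44.22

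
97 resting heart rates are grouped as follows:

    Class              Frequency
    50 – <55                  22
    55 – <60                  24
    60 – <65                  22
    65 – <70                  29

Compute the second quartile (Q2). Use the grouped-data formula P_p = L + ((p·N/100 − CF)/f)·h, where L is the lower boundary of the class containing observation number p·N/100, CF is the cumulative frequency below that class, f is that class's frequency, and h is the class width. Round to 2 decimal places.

N = 97; target position k = 50/100 · 97 = 48.5.
Cumulative frequencies: 22, 46, 68, 97.
Observation 48.5 falls in the class 60 – <65.
L = 60, CF = 46, f = 22, h = 5.
P50 = 60 + ((48.5 − 46)/22)·5 = 60 + 0.568182 = 60.5682.

60.57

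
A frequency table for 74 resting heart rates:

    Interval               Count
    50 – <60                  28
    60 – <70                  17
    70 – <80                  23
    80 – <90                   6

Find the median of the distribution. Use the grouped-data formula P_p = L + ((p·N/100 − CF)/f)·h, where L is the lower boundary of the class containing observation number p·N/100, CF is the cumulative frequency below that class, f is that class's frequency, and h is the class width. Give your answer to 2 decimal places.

N = 74; target position k = 50/100 · 74 = 37.
Cumulative frequencies: 28, 45, 68, 74.
Observation 37 falls in the class 60 – <70.
L = 60, CF = 28, f = 17, h = 10.
P50 = 60 + ((37 − 28)/17)·10 = 60 + 5.29412 = 65.2941.

65.29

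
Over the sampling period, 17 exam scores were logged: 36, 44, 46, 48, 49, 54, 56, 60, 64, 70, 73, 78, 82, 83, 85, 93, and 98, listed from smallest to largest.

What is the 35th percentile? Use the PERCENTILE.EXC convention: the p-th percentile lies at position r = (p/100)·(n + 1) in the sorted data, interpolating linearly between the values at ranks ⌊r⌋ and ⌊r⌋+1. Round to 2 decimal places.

n = 17.
r = (35/100)·(17 + 1) = 6.3.
Rank 6 is 54 and rank 7 is 56.
Interpolate: 54 + 0.3·(56 − 54) = 54 + 0.3·2 = 54.6.

54.60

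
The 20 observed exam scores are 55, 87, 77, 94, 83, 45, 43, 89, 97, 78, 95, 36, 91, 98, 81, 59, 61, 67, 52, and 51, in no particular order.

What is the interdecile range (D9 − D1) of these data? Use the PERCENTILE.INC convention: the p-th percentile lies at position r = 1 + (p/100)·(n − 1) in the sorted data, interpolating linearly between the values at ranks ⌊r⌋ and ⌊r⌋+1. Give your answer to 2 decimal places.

50.40

Sorted: 36, 43, 45, 51, 52, 55, 59, 61, 67, 77, 78, 81, 83, 87, 89, 91, 94, 95, 97, 98.
n = 20.
P10: r = 2.9; ranks 2–3 are 43, 45; interpolating gives 44.8.
P90: r = 18.1; ranks 18–19 are 95, 97; interpolating gives 95.2.
Difference: 95.2 − 44.8 = 50.4.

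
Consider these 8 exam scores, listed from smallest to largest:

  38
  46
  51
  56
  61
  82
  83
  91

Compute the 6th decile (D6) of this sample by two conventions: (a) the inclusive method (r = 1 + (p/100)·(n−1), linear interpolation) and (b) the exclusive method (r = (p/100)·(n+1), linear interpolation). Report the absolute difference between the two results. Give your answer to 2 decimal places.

4.20

n = 8.
(a) r = 5.2; between ranks 5 (61) and 6 (82): 65.2.
(b) r = 5.4; between ranks 5 (61) and 6 (82): 69.4.
|65.2 − 69.4| = 4.2.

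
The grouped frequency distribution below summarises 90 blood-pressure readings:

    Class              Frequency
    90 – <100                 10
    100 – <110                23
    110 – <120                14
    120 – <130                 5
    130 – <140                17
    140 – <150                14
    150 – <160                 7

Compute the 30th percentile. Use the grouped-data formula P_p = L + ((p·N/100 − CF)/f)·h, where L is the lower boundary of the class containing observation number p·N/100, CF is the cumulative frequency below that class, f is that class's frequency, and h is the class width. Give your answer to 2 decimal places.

107.39

N = 90; target position k = 30/100 · 90 = 27.
Cumulative frequencies: 10, 33, 47, 52, 69, 83, 90.
Observation 27 falls in the class 100 – <110.
L = 100, CF = 10, f = 23, h = 10.
P30 = 100 + ((27 − 10)/23)·10 = 100 + 7.3913 = 107.391.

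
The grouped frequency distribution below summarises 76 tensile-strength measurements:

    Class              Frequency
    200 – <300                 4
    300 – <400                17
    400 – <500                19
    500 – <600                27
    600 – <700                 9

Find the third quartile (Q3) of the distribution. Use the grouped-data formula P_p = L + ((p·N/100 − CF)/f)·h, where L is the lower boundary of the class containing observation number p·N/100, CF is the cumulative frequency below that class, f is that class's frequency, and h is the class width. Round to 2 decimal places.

N = 76; target position k = 75/100 · 76 = 57.
Cumulative frequencies: 4, 21, 40, 67, 76.
Observation 57 falls in the class 500 – <600.
L = 500, CF = 40, f = 27, h = 100.
P75 = 500 + ((57 − 40)/27)·100 = 500 + 62.963 = 562.963.

562.96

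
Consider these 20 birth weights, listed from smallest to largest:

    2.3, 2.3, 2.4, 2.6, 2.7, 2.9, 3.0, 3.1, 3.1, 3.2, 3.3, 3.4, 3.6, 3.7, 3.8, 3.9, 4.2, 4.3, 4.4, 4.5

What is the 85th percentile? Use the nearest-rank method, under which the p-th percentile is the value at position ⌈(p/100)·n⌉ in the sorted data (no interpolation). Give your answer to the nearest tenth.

4.2

n = 20.
Position = ⌈85/100 · 20⌉ = ⌈17⌉ = 17.
The value at rank 17 is 4.2.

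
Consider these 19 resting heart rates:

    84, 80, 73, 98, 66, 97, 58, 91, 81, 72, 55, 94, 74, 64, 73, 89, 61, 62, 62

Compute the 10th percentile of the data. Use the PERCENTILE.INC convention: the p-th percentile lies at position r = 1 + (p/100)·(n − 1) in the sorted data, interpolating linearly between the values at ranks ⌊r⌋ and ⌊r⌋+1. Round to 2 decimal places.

Sorted: 55, 58, 61, 62, 62, 64, 66, 72, 73, 73, 74, 80, 81, 84, 89, 91, 94, 97, 98.
n = 19.
r = 1 + (10/100)·(19 − 1) = 1 + 1.8 = 2.8.
Rank 2 is 58 and rank 3 is 61.
Interpolate: 58 + 0.8·(61 − 58) = 58 + 0.8·3 = 60.4.

60.40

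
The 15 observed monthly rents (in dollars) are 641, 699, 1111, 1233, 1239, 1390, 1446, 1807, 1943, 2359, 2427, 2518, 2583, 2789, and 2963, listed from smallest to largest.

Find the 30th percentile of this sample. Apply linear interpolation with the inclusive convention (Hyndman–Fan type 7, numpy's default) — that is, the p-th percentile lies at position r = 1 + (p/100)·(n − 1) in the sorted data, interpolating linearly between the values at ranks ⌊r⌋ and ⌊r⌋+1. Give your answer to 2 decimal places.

n = 15.
r = 1 + (30/100)·(15 − 1) = 1 + 4.2 = 5.2.
Rank 5 is 1239 and rank 6 is 1390.
Interpolate: 1239 + 0.2·(1390 − 1239) = 1239 + 0.2·151 = 1269.2.

1269.20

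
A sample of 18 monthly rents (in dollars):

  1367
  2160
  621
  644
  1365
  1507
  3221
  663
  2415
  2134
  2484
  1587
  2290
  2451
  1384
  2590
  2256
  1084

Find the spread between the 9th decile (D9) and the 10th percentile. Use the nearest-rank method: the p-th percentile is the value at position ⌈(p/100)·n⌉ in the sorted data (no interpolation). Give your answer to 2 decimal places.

Sorted: 621, 644, 663, 1084, 1365, 1367, 1384, 1507, 1587, 2134, 2160, 2256, 2290, 2415, 2451, 2484, 2590, 3221.
n = 18.
P10: rank ⌈10/100·18⌉ = 2 → 644.
P90: rank ⌈90/100·18⌉ = 17 → 2590.
Difference: 2590 − 644 = 1946.

1946.00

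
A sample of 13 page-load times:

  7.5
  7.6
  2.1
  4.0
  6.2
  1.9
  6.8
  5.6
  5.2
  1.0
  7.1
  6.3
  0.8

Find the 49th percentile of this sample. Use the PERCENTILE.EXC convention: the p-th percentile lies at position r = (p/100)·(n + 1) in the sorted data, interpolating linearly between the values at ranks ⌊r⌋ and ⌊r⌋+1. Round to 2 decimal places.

Sorted: 0.8, 1.0, 1.9, 2.1, 4.0, 5.2, 5.6, 6.2, 6.3, 6.8, 7.1, 7.5, 7.6.
n = 13.
r = (49/100)·(13 + 1) = 6.86.
Rank 6 is 5.2 and rank 7 is 5.6.
Interpolate: 5.2 + 0.86·(5.6 − 5.2) = 5.2 + 0.86·0.4 = 5.544.

5.54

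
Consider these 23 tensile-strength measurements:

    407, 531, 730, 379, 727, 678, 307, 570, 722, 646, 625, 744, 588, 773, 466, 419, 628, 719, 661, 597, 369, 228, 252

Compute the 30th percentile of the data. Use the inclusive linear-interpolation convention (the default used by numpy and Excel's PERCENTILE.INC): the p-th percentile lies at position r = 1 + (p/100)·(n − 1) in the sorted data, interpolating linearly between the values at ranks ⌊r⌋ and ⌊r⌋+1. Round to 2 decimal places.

447.20

Sorted: 228, 252, 307, 369, 379, 407, 419, 466, 531, 570, 588, 597, 625, 628, 646, 661, 678, 719, 722, 727, 730, 744, 773.
n = 23.
r = 1 + (30/100)·(23 − 1) = 1 + 6.6 = 7.6.
Rank 7 is 419 and rank 8 is 466.
Interpolate: 419 + 0.6·(466 − 419) = 419 + 0.6·47 = 447.2.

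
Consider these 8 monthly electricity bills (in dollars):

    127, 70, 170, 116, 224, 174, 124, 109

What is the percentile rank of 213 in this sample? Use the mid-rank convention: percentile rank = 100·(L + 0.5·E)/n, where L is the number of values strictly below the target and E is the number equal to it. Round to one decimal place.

Sorted: 70, 109, 116, 124, 127, 170, 174, 224.
Count below 213: L = 7; count equal: E = 0; n = 8.
Percentile rank = 100·(7 + 0.5·0)/8 = 100·7/8 = 87.5.

87.5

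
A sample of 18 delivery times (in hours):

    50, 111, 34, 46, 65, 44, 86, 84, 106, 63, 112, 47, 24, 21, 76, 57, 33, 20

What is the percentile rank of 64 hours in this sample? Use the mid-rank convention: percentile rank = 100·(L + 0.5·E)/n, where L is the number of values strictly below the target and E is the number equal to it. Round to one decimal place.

61.1

Sorted: 20, 21, 24, 33, 34, 44, 46, 47, 50, 57, 63, 65, 76, 84, 86, 106, 111, 112.
Count below 64: L = 11; count equal: E = 0; n = 18.
Percentile rank = 100·(11 + 0.5·0)/18 = 100·11/18 = 61.11.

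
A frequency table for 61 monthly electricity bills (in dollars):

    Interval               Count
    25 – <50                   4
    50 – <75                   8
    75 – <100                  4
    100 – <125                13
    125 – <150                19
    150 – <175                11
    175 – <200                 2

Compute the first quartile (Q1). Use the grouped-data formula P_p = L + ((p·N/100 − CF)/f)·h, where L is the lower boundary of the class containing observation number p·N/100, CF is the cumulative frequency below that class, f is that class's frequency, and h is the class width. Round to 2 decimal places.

N = 61; target position k = 25/100 · 61 = 15.25.
Cumulative frequencies: 4, 12, 16, 29, 48, 59, 61.
Observation 15.25 falls in the class 75 – <100.
L = 75, CF = 12, f = 4, h = 25.
P25 = 75 + ((15.25 − 12)/4)·25 = 75 + 20.3125 = 95.3125.

95.31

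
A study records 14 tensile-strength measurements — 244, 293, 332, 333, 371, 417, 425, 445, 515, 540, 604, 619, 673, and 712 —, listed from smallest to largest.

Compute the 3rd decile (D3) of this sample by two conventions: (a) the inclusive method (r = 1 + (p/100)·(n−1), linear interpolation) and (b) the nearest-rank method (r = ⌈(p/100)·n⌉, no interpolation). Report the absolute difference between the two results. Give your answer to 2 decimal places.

n = 14.
(a) r = 4.9; between ranks 4 (333) and 5 (371): 367.2.
(b) the nearest-rank method: rank 5 → 371.
|367.2 − 371| = 3.8.

3.80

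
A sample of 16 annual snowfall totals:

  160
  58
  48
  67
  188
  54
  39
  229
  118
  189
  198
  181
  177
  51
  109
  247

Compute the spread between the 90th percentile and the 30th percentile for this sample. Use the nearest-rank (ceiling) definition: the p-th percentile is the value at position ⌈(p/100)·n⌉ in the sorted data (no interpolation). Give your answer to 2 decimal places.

171.00

Sorted: 39, 48, 51, 54, 58, 67, 109, 118, 160, 177, 181, 188, 189, 198, 229, 247.
n = 16.
P30: rank ⌈30/100·16⌉ = 5 → 58.
P90: rank ⌈90/100·16⌉ = 15 → 229.
Difference: 229 − 58 = 171.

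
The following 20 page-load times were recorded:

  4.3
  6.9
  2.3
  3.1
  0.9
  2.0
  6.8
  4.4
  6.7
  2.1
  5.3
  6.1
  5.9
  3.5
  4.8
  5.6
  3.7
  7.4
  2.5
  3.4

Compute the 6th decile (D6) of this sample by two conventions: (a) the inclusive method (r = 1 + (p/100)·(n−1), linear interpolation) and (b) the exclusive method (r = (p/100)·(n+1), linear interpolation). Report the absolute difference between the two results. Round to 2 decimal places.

Sorted: 0.9, 2.0, 2.1, 2.3, 2.5, 3.1, 3.4, 3.5, 3.7, 4.3, 4.4, 4.8, 5.3, 5.6, 5.9, 6.1, 6.7, 6.8, 6.9, 7.4.
n = 20.
(a) r = 12.4; between ranks 12 (4.8) and 13 (5.3): 5.
(b) r = 12.6; between ranks 12 (4.8) and 13 (5.3): 5.1.
|5 − 5.1| = 0.1.

0.10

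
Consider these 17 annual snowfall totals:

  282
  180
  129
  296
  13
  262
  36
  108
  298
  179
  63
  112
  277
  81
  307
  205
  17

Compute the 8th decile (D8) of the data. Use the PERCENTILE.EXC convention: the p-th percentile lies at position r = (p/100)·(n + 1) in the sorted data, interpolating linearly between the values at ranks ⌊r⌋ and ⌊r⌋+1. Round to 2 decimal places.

Sorted: 13, 17, 36, 63, 81, 108, 112, 129, 179, 180, 205, 262, 277, 282, 296, 298, 307.
n = 17.
r = (80/100)·(17 + 1) = 14.4.
Rank 14 is 282 and rank 15 is 296.
Interpolate: 282 + 0.4·(296 − 282) = 282 + 0.4·14 = 287.6.

287.60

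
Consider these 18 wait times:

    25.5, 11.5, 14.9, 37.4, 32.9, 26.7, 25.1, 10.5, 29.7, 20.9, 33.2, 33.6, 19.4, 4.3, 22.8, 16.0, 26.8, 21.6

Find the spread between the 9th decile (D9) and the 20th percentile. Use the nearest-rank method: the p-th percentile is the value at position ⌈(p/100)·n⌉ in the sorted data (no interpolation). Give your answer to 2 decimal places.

Sorted: 4.3, 10.5, 11.5, 14.9, 16.0, 19.4, 20.9, 21.6, 22.8, 25.1, 25.5, 26.7, 26.8, 29.7, 32.9, 33.2, 33.6, 37.4.
n = 18.
P20: rank ⌈20/100·18⌉ = 4 → 14.9.
P90: rank ⌈90/100·18⌉ = 17 → 33.6.
Difference: 33.6 − 14.9 = 18.7.

18.70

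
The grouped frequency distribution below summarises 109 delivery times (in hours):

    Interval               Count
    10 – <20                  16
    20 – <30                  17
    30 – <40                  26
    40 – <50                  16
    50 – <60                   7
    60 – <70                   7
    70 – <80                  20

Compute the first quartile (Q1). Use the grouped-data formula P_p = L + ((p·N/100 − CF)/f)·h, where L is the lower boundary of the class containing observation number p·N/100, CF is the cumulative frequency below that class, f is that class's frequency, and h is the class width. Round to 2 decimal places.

N = 109; target position k = 25/100 · 109 = 27.25.
Cumulative frequencies: 16, 33, 59, 75, 82, 89, 109.
Observation 27.25 falls in the class 20 – <30.
L = 20, CF = 16, f = 17, h = 10.
P25 = 20 + ((27.25 − 16)/17)·10 = 20 + 6.61765 = 26.6176.

26.62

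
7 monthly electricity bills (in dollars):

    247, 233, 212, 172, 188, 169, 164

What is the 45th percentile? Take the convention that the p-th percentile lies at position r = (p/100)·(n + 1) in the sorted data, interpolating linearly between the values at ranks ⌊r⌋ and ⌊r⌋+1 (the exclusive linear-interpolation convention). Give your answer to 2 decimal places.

181.60

Sorted: 164, 169, 172, 188, 212, 233, 247.
n = 7.
r = (45/100)·(7 + 1) = 3.6.
Rank 3 is 172 and rank 4 is 188.
Interpolate: 172 + 0.6·(188 − 172) = 172 + 0.6·16 = 181.6.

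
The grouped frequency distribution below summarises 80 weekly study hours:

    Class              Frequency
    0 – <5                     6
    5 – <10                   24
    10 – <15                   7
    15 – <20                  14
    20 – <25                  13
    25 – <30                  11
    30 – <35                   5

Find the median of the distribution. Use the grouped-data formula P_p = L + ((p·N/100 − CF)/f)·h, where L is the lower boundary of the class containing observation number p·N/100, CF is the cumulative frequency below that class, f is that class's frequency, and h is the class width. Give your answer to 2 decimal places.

N = 80; target position k = 50/100 · 80 = 40.
Cumulative frequencies: 6, 30, 37, 51, 64, 75, 80.
Observation 40 falls in the class 15 – <20.
L = 15, CF = 37, f = 14, h = 5.
P50 = 15 + ((40 − 37)/14)·5 = 15 + 1.07143 = 16.0714.

16.07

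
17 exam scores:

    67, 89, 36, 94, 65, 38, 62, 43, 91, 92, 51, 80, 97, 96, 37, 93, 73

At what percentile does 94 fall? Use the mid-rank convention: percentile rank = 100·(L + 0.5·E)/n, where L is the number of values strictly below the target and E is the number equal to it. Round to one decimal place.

Sorted: 36, 37, 38, 43, 51, 62, 65, 67, 73, 80, 89, 91, 92, 93, 94, 96, 97.
Count below 94: L = 14; count equal: E = 1; n = 17.
Percentile rank = 100·(14 + 0.5·1)/17 = 100·14.5/17 = 85.29.

85.3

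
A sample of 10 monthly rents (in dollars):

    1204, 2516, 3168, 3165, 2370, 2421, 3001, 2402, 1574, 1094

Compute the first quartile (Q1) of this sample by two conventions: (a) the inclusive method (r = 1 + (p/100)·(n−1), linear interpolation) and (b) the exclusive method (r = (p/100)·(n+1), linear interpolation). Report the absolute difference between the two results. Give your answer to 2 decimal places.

Sorted: 1094, 1204, 1574, 2370, 2402, 2421, 2516, 3001, 3165, 3168.
n = 10.
(a) r = 3.25; between ranks 3 (1574) and 4 (2370): 1773.
(b) r = 2.75; between ranks 2 (1204) and 3 (1574): 1481.5.
|1773 − 1481.5| = 291.5.

291.50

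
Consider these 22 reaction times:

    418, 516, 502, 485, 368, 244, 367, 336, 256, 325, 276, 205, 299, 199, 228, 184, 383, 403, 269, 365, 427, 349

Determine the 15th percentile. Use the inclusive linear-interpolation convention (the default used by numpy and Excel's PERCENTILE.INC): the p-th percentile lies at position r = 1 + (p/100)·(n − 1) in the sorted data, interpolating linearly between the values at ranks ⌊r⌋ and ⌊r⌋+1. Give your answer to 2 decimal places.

Sorted: 184, 199, 205, 228, 244, 256, 269, 276, 299, 325, 336, 349, 365, 367, 368, 383, 403, 418, 427, 485, 502, 516.
n = 22.
r = 1 + (15/100)·(22 − 1) = 1 + 3.15 = 4.15.
Rank 4 is 228 and rank 5 is 244.
Interpolate: 228 + 0.15·(244 − 228) = 228 + 0.15·16 = 230.4.

230.40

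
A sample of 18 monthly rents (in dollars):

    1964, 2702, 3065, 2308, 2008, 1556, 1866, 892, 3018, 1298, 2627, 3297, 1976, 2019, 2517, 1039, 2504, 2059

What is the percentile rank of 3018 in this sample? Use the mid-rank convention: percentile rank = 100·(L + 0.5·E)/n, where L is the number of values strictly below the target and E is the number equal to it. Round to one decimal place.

Sorted: 892, 1039, 1298, 1556, 1866, 1964, 1976, 2008, 2019, 2059, 2308, 2504, 2517, 2627, 2702, 3018, 3065, 3297.
Count below 3018: L = 15; count equal: E = 1; n = 18.
Percentile rank = 100·(15 + 0.5·1)/18 = 100·15.5/18 = 86.11.

86.1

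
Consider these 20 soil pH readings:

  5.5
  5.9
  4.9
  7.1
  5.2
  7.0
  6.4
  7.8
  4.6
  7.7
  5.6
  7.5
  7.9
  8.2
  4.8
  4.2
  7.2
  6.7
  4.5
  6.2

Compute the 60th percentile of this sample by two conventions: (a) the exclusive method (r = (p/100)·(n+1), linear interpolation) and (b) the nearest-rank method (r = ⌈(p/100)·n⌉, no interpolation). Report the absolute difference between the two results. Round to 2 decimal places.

0.18

Sorted: 4.2, 4.5, 4.6, 4.8, 4.9, 5.2, 5.5, 5.6, 5.9, 6.2, 6.4, 6.7, 7.0, 7.1, 7.2, 7.5, 7.7, 7.8, 7.9, 8.2.
n = 20.
(a) r = 12.6; between ranks 12 (6.7) and 13 (7.0): 6.88.
(b) the nearest-rank method: rank 12 → 6.7.
|6.88 − 6.7| = 0.18.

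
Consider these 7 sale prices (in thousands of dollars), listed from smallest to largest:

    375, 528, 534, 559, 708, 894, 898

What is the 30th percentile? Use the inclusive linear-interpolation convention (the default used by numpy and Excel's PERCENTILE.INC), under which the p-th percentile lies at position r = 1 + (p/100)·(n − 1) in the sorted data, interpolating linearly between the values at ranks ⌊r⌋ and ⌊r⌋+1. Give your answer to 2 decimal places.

n = 7.
r = 1 + (30/100)·(7 − 1) = 1 + 1.8 = 2.8.
Rank 2 is 528 and rank 3 is 534.
Interpolate: 528 + 0.8·(534 − 528) = 528 + 0.8·6 = 532.8.

532.80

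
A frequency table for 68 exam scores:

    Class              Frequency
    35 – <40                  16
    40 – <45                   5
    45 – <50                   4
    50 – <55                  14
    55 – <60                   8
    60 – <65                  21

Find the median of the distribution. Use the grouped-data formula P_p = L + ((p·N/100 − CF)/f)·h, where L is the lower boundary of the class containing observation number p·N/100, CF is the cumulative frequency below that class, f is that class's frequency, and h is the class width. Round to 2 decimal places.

53.21

N = 68; target position k = 50/100 · 68 = 34.
Cumulative frequencies: 16, 21, 25, 39, 47, 68.
Observation 34 falls in the class 50 – <55.
L = 50, CF = 25, f = 14, h = 5.
P50 = 50 + ((34 − 25)/14)·5 = 50 + 3.21429 = 53.2143.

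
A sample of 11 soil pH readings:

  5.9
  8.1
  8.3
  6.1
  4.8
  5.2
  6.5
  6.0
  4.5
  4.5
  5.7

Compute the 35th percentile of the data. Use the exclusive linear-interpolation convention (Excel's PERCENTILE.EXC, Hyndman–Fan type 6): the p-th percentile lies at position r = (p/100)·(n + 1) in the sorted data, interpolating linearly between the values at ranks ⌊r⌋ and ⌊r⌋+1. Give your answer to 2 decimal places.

5.30

Sorted: 4.5, 4.5, 4.8, 5.2, 5.7, 5.9, 6.0, 6.1, 6.5, 8.1, 8.3.
n = 11.
r = (35/100)·(11 + 1) = 4.2.
Rank 4 is 5.2 and rank 5 is 5.7.
Interpolate: 5.2 + 0.2·(5.7 − 5.2) = 5.2 + 0.2·0.5 = 5.3.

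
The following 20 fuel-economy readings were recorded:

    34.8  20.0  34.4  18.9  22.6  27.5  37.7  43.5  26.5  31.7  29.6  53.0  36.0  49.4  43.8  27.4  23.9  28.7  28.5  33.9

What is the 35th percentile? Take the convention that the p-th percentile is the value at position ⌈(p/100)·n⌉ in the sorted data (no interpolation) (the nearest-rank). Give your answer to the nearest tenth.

Sorted: 18.9, 20.0, 22.6, 23.9, 26.5, 27.4, 27.5, 28.5, 28.7, 29.6, 31.7, 33.9, 34.4, 34.8, 36.0, 37.7, 43.5, 43.8, 49.4, 53.0.
n = 20.
Position = ⌈35/100 · 20⌉ = ⌈7⌉ = 7.
The value at rank 7 is 27.5.

27.5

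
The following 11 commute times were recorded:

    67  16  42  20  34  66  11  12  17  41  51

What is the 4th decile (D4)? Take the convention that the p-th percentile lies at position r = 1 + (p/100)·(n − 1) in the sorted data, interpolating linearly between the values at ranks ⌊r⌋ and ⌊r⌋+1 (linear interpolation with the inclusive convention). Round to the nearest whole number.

Sorted: 11, 12, 16, 17, 20, 34, 41, 42, 51, 66, 67.
n = 11.
r = 1 + (40/100)·(11 − 1) = 1 + 4 = 5.
r is an integer, so P40 is the value at rank 5: 20.

20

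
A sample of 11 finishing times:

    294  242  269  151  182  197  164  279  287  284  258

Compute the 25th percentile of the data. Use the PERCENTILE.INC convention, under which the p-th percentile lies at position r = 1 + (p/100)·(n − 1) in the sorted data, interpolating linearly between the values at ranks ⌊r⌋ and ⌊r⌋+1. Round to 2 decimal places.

Sorted: 151, 164, 182, 197, 242, 258, 269, 279, 284, 287, 294.
n = 11.
r = 1 + (25/100)·(11 − 1) = 1 + 2.5 = 3.5.
Rank 3 is 182 and rank 4 is 197.
Interpolate: 182 + 0.5·(197 − 182) = 182 + 0.5·15 = 189.5.

189.50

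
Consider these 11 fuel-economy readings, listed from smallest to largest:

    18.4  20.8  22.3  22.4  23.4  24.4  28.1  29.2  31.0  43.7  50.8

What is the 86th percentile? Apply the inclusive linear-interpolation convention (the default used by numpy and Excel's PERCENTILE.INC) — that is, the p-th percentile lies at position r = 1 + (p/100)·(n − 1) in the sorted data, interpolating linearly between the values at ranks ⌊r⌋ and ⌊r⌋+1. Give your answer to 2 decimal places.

n = 11.
r = 1 + (86/100)·(11 − 1) = 1 + 8.6 = 9.6.
Rank 9 is 31.0 and rank 10 is 43.7.
Interpolate: 31.0 + 0.6·(43.7 − 31.0) = 31.0 + 0.6·12.7 = 38.62.

38.62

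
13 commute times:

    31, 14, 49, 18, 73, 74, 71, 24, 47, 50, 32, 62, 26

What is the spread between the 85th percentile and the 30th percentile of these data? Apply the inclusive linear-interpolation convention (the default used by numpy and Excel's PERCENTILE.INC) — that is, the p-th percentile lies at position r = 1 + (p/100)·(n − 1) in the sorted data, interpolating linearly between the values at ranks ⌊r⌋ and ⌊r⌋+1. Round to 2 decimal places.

42.40

Sorted: 14, 18, 24, 26, 31, 32, 47, 49, 50, 62, 71, 73, 74.
n = 13.
P30: r = 4.6; ranks 4–5 are 26, 31; interpolating gives 29.
P85: r = 11.2; ranks 11–12 are 71, 73; interpolating gives 71.4.
Difference: 71.4 − 29 = 42.4.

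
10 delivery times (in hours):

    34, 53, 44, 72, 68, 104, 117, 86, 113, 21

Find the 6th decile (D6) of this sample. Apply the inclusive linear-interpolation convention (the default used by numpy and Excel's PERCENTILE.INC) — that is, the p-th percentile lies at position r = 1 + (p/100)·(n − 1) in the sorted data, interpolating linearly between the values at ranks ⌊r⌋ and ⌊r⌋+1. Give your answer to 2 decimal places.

77.60

Sorted: 21, 34, 44, 53, 68, 72, 86, 104, 113, 117.
n = 10.
r = 1 + (60/100)·(10 − 1) = 1 + 5.4 = 6.4.
Rank 6 is 72 and rank 7 is 86.
Interpolate: 72 + 0.4·(86 − 72) = 72 + 0.4·14 = 77.6.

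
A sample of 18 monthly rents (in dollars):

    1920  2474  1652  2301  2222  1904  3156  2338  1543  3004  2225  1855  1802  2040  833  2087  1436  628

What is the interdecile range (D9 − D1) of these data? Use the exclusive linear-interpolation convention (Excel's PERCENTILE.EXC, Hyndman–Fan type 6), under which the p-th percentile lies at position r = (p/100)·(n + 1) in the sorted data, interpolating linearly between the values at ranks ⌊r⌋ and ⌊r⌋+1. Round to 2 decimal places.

2206.70

Sorted: 628, 833, 1436, 1543, 1652, 1802, 1855, 1904, 1920, 2040, 2087, 2222, 2225, 2301, 2338, 2474, 3004, 3156.
n = 18.
P10: r = 1.9; ranks 1–2 are 628, 833; interpolating gives 812.5.
P90: r = 17.1; ranks 17–18 are 3004, 3156; interpolating gives 3019.2.
Difference: 3019.2 − 812.5 = 2206.7.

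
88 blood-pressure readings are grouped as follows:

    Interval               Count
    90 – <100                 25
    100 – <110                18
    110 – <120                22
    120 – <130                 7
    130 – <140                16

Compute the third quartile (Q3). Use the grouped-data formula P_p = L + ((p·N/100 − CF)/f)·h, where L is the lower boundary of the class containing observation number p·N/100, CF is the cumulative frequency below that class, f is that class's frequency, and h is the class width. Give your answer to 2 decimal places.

N = 88; target position k = 75/100 · 88 = 66.
Cumulative frequencies: 25, 43, 65, 72, 88.
Observation 66 falls in the class 120 – <130.
L = 120, CF = 65, f = 7, h = 10.
P75 = 120 + ((66 − 65)/7)·10 = 120 + 1.42857 = 121.429.

121.43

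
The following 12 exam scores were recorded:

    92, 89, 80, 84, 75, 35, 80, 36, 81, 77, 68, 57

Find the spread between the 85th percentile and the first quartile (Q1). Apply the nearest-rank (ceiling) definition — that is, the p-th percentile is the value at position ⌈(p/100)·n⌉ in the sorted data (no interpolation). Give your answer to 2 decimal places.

Sorted: 35, 36, 57, 68, 75, 77, 80, 80, 81, 84, 89, 92.
n = 12.
P25: rank ⌈25/100·12⌉ = 3 → 57.
P85: rank ⌈85/100·12⌉ = 11 → 89.
Difference: 89 − 57 = 32.

32.00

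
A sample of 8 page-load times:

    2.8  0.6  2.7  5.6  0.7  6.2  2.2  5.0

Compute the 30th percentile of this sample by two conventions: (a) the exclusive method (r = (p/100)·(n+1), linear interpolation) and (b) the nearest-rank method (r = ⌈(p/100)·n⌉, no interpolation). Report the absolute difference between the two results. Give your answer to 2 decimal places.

Sorted: 0.6, 0.7, 2.2, 2.7, 2.8, 5.0, 5.6, 6.2.
n = 8.
(a) r = 2.7; between ranks 2 (0.7) and 3 (2.2): 1.75.
(b) the nearest-rank method: rank 3 → 2.2.
|1.75 − 2.2| = 0.45.

0.45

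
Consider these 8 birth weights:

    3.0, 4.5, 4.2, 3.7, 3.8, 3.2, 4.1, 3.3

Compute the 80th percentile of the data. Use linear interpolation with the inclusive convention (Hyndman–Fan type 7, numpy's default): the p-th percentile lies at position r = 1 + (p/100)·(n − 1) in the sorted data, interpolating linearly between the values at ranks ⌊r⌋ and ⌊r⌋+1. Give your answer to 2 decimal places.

4.16

Sorted: 3.0, 3.2, 3.3, 3.7, 3.8, 4.1, 4.2, 4.5.
n = 8.
r = 1 + (80/100)·(8 − 1) = 1 + 5.6 = 6.6.
Rank 6 is 4.1 and rank 7 is 4.2.
Interpolate: 4.1 + 0.6·(4.2 − 4.1) = 4.1 + 0.6·0.1 = 4.16.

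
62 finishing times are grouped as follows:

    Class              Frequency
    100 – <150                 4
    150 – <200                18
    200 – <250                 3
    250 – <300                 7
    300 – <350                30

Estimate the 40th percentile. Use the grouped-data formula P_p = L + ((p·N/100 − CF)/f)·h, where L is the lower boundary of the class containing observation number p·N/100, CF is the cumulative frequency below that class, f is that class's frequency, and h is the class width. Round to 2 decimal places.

246.67

N = 62; target position k = 40/100 · 62 = 24.8.
Cumulative frequencies: 4, 22, 25, 32, 62.
Observation 24.8 falls in the class 200 – <250.
L = 200, CF = 22, f = 3, h = 50.
P40 = 200 + ((24.8 − 22)/3)·50 = 200 + 46.6667 = 246.667.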